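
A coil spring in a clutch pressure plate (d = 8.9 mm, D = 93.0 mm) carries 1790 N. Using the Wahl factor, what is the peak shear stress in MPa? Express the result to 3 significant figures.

684 MPa

Spring index C = D/d = 93.0/8.9 = 10.4494
K_W = (4C−1)/(4C−4) + 0.615/C = 40.798/37.798 + 0.0589 = 1.1382
τ₀ = 8FD/(πd³) = 8·1790·93.0/(π·8.9³) = 1.33176e+06/2214.7 = 601.32 MPa
τ_max = K·τ₀ = 1.1382 × 601.32 = 684.44 MPa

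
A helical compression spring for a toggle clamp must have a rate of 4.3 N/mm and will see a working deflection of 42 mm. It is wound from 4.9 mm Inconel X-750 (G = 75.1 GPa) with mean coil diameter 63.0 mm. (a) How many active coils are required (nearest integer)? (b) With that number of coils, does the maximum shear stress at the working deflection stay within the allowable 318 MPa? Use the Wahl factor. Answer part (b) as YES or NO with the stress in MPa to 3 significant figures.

N_a = Gd⁴/(8D³k) = (75.1×10³)(4.9⁴)/(8·63.0³·4.3) = 5.033 → N_a = 5
Actual rate k = Gd⁴/(8D³·5) = 4.3286 N/mm
Working load F = kδ = 4.3286·42 = 181.8 N
C = 63.0/4.9 = 12.8571; K_W = (4C−1)/(4C−4)+0.615/C = 1.1111
τ_max = K_W·8FD/(πd³) = 1.1111·247.9 = 275.44 MPa
τ_max ≤ 318 MPa → acceptable

(a) 5 coils; (b) YES, τ_max = 275 MPa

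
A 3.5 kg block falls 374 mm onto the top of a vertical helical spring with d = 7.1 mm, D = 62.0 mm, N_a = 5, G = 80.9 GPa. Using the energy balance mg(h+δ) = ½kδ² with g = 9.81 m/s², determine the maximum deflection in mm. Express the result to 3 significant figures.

k = Gd⁴/(8D³N_a) = (80.9×10³)(7.1⁴)/(8·62.0³·5) = 21.565 N/mm
W = mg = 3.5 × 9.81 = 34.335 N
½kδ² − Wδ − Wh = 0 → δ = (W + √(W² + 2kWh))/k
δ = (34.335 + √(1178.9 + 553842))/21.565 = (34.335 + 745)/21.565 = 36.139 mm

36.1 mm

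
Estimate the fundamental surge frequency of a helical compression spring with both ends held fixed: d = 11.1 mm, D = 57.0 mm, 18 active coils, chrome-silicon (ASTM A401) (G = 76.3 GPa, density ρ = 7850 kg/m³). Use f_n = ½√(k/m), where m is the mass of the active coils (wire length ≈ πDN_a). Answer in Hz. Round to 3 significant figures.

66.6 Hz

k = Gd⁴/(8D³N_a) = (76.3×10³)(11.1⁴)/(8·57.0³·18) = 43.434 N/mm = 43434 N/m
Wire length L = πDN_a = π·57.0·18 = 3223.3 mm
m = ρ·(πd²/4)·L = 7850 × 96.769×10⁻⁶ m² × 3.2233 m = 2.4485 kg
f_n = ½√(k/m) = 0.5·√(43434/2.4485) = 0.5·√(17739) = 66.594 Hz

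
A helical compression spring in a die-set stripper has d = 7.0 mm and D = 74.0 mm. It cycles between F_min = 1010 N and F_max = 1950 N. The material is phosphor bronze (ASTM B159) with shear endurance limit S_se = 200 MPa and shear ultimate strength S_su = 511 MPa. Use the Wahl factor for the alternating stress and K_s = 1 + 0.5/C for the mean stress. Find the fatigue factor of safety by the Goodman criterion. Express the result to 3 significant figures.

C = D/d = 74.0/7.0 = 10.5714; K_W = (4C−1)/(4C−4)+0.615/C = 1.1365; K_s = 1+0.5/C = 1.0473
F_a = (F_max−F_min)/2 = 470 N; F_m = (F_max+F_min)/2 = 1480 N
τ_a = K_W·8F_aD/(πd³) = 1.1365 × 258.21 = 293.47 MPa
τ_m = K_s·8F_mD/(πd³) = 1.0473 × 813.09 = 851.55 MPa
Goodman: 1/n_f = τ_a/S_se + τ_m/S_su = 293.47/200 + 851.55/511 = 1.46733 + 1.66644 = 3.1338
n_f = 1/3.1338 = 0.3191

0.319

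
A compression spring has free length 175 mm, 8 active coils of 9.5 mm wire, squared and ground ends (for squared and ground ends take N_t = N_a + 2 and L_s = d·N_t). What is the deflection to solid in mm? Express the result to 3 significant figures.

N_t = 10; L_s = 9.5·10 = 95 mm
δ_solid = L₀ − L_s = 175 − 95 = 80 mm

80.0 mm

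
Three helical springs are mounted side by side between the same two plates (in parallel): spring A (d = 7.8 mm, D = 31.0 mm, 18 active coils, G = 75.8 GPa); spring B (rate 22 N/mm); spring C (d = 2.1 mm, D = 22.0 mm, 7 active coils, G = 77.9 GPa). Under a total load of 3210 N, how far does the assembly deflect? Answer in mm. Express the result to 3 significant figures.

k_A = Gd⁴/(8D³N_a) = (75.8×10³)(7.8⁴)/(8·31.0³·18) = 65.403 N/mm
k_C = Gd⁴/(8D³N_a) = (77.9×10³)(2.1⁴)/(8·22.0³·7) = 2.5407 N/mm
Parallel: k_eq = 65.403 + 22 + 2.5407 = 89.944 N/mm
δ = F/k_eq = 3210/89.944 = 35.689 mm

35.7 mm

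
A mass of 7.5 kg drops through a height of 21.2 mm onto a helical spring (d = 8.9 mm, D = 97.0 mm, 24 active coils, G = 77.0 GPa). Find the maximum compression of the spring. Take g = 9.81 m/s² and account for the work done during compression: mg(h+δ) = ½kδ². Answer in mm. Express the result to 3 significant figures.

k = Gd⁴/(8D³N_a) = (77.0×10³)(8.9⁴)/(8·97.0³·24) = 2.757 N/mm
W = mg = 7.5 × 9.81 = 73.575 N
½kδ² − Wδ − Wh = 0 → δ = (W + √(W² + 2kWh))/k
δ = (73.575 + √(5413.3 + 8600.63))/2.757 = (73.575 + 118.38)/2.757 = 69.625 mm

69.6 mm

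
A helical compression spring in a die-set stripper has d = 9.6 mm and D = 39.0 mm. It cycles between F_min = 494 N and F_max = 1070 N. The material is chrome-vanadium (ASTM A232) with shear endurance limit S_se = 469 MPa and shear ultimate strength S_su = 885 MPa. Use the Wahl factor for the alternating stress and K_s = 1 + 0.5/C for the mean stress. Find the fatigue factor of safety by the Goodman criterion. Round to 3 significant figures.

C = D/d = 39.0/9.6 = 4.0625; K_W = (4C−1)/(4C−4)+0.615/C = 1.3963; K_s = 1+0.5/C = 1.1231
F_a = (F_max−F_min)/2 = 288 N; F_m = (F_max+F_min)/2 = 782 N
τ_a = K_W·8F_aD/(πd³) = 1.3963 × 32.328 = 45.14 MPa
τ_m = K_s·8F_mD/(πd³) = 1.1231 × 87.78 = 98.584 MPa
Goodman: 1/n_f = τ_a/S_se + τ_m/S_su = 45.14/469 + 98.584/885 = 0.09625 + 0.11139 = 0.20764
n_f = 1/0.20764 = 4.816

4.82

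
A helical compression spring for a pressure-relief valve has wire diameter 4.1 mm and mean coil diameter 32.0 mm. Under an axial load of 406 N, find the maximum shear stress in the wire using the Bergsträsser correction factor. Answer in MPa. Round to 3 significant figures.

Spring index C = D/d = 32.0/4.1 = 7.8049
K_B = (4C+2)/(4C−3) = 33.220/28.220 = 1.1772
τ₀ = 8FD/(πd³) = 8·406·32.0/(π·4.1³) = 103936/216.52 = 480.03 MPa
τ_max = K·τ₀ = 1.1772 × 480.03 = 565.08 MPa

565 MPa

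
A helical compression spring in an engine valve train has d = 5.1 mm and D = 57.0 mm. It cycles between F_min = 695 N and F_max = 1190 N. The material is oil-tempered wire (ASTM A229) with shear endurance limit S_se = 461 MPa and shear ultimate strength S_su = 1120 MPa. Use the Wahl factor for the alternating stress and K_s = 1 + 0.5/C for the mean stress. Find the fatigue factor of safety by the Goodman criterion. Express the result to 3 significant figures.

0.615

C = D/d = 57.0/5.1 = 11.1765; K_W = (4C−1)/(4C−4)+0.615/C = 1.1287; K_s = 1+0.5/C = 1.0447
F_a = (F_max−F_min)/2 = 247.5 N; F_m = (F_max+F_min)/2 = 942.5 N
τ_a = K_W·8F_aD/(πd³) = 1.1287 × 270.82 = 305.68 MPa
τ_m = K_s·8F_mD/(πd³) = 1.0447 × 1031.3 = 1077.4 MPa
Goodman: 1/n_f = τ_a/S_se + τ_m/S_su = 305.68/461 + 1077.4/1120 = 0.66308 + 0.96200 = 1.6251
n_f = 1/1.6251 = 0.6154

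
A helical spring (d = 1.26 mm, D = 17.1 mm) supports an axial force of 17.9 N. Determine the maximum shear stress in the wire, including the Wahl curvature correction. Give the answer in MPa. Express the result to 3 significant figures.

431 MPa

Spring index C = D/d = 17.1/1.26 = 13.5714
K_W = (4C−1)/(4C−4) + 0.615/C = 53.286/50.286 + 0.0453 = 1.1050
τ₀ = 8FD/(πd³) = 8·17.9·17.1/(π·1.26³) = 2448.72/6.2844 = 389.65 MPa
τ_max = K·τ₀ = 1.1050 × 389.65 = 430.56 MPa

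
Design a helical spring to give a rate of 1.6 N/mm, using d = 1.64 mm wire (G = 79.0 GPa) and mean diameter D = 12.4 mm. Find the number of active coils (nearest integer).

N_a = Gd⁴/(8D³k) = (79.0×10³ × 1.64⁴)/(8 × 12.4³ × 1.6)
    = 571482 / 24404.8 = 23.42 → 23 coils

23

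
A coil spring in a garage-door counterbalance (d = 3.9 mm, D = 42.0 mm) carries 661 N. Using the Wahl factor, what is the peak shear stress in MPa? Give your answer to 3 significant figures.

1350 MPa

Spring index C = D/d = 42.0/3.9 = 10.7692
K_W = (4C−1)/(4C−4) + 0.615/C = 42.077/39.077 + 0.0571 = 1.1339
τ₀ = 8FD/(πd³) = 8·661·42.0/(π·3.9³) = 222096/186.36 = 1191.8 MPa
τ_max = K·τ₀ = 1.1339 × 1191.8 = 1351.3 MPa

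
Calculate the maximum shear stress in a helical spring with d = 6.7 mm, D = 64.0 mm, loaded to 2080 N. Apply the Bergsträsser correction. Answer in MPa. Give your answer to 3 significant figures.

1290 MPa

Spring index C = D/d = 64.0/6.7 = 9.5522
K_B = (4C+2)/(4C−3) = 40.209/35.209 = 1.1420
τ₀ = 8FD/(πd³) = 8·2080·64.0/(π·6.7³) = 1.06496e+06/944.87 = 1127.1 MPa
τ_max = K·τ₀ = 1.1420 × 1127.1 = 1287.1 MPa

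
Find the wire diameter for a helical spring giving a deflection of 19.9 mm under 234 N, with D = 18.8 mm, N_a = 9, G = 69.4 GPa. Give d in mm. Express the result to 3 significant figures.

Required rate k = F/δ = 234/19.9 = 11.759 N/mm
d = (8D³N_a·k / G)^(1/4) = (8·18.8³·9·11.759 / (69.4×10³))^0.25
  = (81.061)^0.25 = 3.0006 mm

3.00 mm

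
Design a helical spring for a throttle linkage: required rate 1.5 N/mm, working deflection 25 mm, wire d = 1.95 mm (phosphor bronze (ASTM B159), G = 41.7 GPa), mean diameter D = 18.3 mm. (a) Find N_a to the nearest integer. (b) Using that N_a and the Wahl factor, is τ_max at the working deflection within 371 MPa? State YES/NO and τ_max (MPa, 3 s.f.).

(a) 8 coils; (b) YES, τ_max = 279 MPa

N_a = Gd⁴/(8D³k) = (41.7×10³)(1.95⁴)/(8·18.3³·1.5) = 8.199 → N_a = 8
Actual rate k = Gd⁴/(8D³·8) = 1.5372 N/mm
Working load F = kδ = 1.5372·25 = 38.431 N
C = 18.3/1.95 = 9.3846; K_W = (4C−1)/(4C−4)+0.615/C = 1.1550
τ_max = K_W·8FD/(πd³) = 1.1550·241.53 = 278.96 MPa
τ_max ≤ 371 MPa → acceptable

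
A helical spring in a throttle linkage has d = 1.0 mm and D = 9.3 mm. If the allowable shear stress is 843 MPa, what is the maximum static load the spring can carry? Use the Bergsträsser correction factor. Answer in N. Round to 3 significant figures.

C = D/d = 9.3/1.0 = 9.3000
K_B = (4C+2)/(4C−3) = 39.200/34.200 = 1.1462
τ_max = K·8FD/(πd³) → F_max = τ_allow·πd³/(8DK)
F_max = 843·π·1.0³/(8·9.3·1.1462) = 2648.4/85.277 = 31.056 N

31.1 N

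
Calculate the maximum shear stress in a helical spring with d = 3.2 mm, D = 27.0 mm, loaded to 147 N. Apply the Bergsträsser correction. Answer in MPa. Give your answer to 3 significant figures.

Spring index C = D/d = 27.0/3.2 = 8.4375
K_B = (4C+2)/(4C−3) = 35.750/30.750 = 1.1626
τ₀ = 8FD/(πd³) = 8·147·27.0/(π·3.2³) = 31752/102.94 = 308.44 MPa
τ_max = K·τ₀ = 1.1626 × 308.44 = 358.59 MPa

359 MPa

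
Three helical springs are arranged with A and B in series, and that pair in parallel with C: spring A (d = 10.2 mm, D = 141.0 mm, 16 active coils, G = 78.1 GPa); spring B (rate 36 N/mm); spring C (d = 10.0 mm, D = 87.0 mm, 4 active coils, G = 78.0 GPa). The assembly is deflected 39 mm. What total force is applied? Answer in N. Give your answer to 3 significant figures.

1530 N

k_A = Gd⁴/(8D³N_a) = (78.1×10³)(10.2⁴)/(8·141.0³·16) = 2.356 N/mm
k_C = Gd⁴/(8D³N_a) = (78.0×10³)(10.0⁴)/(8·87.0³·4) = 37.016 N/mm
Springs A,B series: k_AB = 1/(1/2.356+1/36) = 2.2113 N/mm; parallel with C: k_eq = 2.2113+37.016 = 39.227 N/mm
F = k_eq·δ = 39.227·39 = 1529.9 N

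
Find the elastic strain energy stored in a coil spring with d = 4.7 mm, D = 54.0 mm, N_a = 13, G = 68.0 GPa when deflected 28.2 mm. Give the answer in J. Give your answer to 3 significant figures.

0.806 J

k = Gd⁴/(8D³N_a) = (68.0×10³)(4.7⁴)/(8·54.0³·13) = 2.0262 N/mm
U = ½kδ² = 0.5 × 2.0262 × 28.2² = 805.66 N·mm = 0.80566 J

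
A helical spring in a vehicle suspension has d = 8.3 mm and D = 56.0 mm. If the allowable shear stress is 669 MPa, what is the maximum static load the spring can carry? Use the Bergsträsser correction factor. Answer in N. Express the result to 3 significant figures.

2220 N

C = D/d = 56.0/8.3 = 6.7470
K_B = (4C+2)/(4C−3) = 28.988/23.988 = 1.2084
τ_max = K·8FD/(πd³) → F_max = τ_allow·πd³/(8DK)
F_max = 669·π·8.3³/(8·56.0·1.2084) = 1.2017e+06/541.38 = 2219.8 N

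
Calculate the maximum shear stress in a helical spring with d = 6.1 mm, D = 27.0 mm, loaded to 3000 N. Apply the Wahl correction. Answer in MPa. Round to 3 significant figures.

1230 MPa

Spring index C = D/d = 27.0/6.1 = 4.4262
K_W = (4C−1)/(4C−4) + 0.615/C = 16.705/13.705 + 0.1389 = 1.3578
τ₀ = 8FD/(πd³) = 8·3000·27.0/(π·6.1³) = 648000/713.08 = 908.73 MPa
τ_max = K·τ₀ = 1.3578 × 908.73 = 1233.9 MPa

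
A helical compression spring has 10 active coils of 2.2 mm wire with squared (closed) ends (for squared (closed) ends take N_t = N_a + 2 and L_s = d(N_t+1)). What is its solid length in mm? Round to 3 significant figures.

squared (closed) ends: N_t = N_a + 2 = 10 + 2 = 12
L_s = d·(N_t+1) = 2.2 × 13 = 28.6 mm

28.6 mm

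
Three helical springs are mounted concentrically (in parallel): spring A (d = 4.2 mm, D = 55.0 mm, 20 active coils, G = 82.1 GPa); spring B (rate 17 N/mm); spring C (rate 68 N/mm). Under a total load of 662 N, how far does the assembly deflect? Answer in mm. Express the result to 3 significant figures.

k_A = Gd⁴/(8D³N_a) = (82.1×10³)(4.2⁴)/(8·55.0³·20) = 0.95969 N/mm
Parallel: k_eq = 0.95969 + 17 + 68 = 85.96 N/mm
δ = F/k_eq = 662/85.96 = 7.7013 mm

7.70 mm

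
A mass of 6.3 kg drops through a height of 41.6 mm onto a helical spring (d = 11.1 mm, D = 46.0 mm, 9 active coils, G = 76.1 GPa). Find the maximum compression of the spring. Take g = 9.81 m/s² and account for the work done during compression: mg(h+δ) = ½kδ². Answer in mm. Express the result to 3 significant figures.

5.97 mm

k = Gd⁴/(8D³N_a) = (76.1×10³)(11.1⁴)/(8·46.0³·9) = 164.84 N/mm
W = mg = 6.3 × 9.81 = 61.803 N
½kδ² − Wδ − Wh = 0 → δ = (W + √(W² + 2kWh))/k
δ = (61.803 + √(3819.6 + 847624))/164.84 = (61.803 + 922.74)/164.84 = 5.9726 mm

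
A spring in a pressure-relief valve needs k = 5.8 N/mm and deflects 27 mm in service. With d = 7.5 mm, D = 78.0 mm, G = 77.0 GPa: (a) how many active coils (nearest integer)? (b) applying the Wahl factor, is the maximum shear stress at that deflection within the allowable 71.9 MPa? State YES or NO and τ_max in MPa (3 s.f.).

N_a = Gd⁴/(8D³k) = (77.0×10³)(7.5⁴)/(8·78.0³·5.8) = 11.06 → N_a = 11
Actual rate k = Gd⁴/(8D³·11) = 5.834 N/mm
Working load F = kδ = 5.834·27 = 157.52 N
C = 78.0/7.5 = 10.4000; K_W = (4C−1)/(4C−4)+0.615/C = 1.1389
τ_max = K_W·8FD/(πd³) = 1.1389·74.162 = 84.465 MPa
τ_max > 71.9 MPa → exceeds allowable

(a) 11 coils; (b) NO, τ_max = 84.5 MPa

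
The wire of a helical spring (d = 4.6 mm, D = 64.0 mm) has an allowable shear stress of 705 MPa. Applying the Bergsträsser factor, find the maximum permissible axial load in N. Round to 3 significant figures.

C = D/d = 64.0/4.6 = 13.9130
K_B = (4C+2)/(4C−3) = 57.652/52.652 = 1.0950
τ_max = K·8FD/(πd³) → F_max = τ_allow·πd³/(8DK)
F_max = 705·π·4.6³/(8·64.0·1.0950) = 2.1558e+05/560.62 = 384.54 N

385 N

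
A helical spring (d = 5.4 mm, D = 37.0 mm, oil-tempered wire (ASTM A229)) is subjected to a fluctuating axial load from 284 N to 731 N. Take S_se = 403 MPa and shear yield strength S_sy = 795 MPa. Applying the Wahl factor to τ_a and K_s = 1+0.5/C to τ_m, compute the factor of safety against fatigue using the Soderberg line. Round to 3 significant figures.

1.23

C = D/d = 37.0/5.4 = 6.8519; K_W = (4C−1)/(4C−4)+0.615/C = 1.2179; K_s = 1+0.5/C = 1.0730
F_a = (F_max−F_min)/2 = 223.5 N; F_m = (F_max+F_min)/2 = 507.5 N
τ_a = K_W·8F_aD/(πd³) = 1.2179 × 133.73 = 162.88 MPa
τ_m = K_s·8F_mD/(πd³) = 1.0730 × 303.67 = 325.83 MPa
Soderberg: 1/n_f = τ_a/S_se + τ_m/S_sy = 162.88/403 + 325.83/795 = 0.40416 + 0.40984 = 0.814
n_f = 1/0.814 = 1.228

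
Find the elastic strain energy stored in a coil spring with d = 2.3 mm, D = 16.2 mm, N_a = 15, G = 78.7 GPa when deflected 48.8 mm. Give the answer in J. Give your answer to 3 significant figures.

k = Gd⁴/(8D³N_a) = (78.7×10³)(2.3⁴)/(8·16.2³·15) = 4.3168 N/mm
U = ½kδ² = 0.5 × 4.3168 × 48.8² = 5140.1 N·mm = 5.1401 J

5.14 J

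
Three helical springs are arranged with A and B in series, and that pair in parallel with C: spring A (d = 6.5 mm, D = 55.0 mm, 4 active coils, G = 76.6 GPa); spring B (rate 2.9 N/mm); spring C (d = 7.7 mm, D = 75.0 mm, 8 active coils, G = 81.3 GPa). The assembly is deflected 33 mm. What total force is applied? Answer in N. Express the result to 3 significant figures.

k_A = Gd⁴/(8D³N_a) = (76.6×10³)(6.5⁴)/(8·55.0³·4) = 25.683 N/mm
k_C = Gd⁴/(8D³N_a) = (81.3×10³)(7.7⁴)/(8·75.0³·8) = 10.585 N/mm
Springs A,B series: k_AB = 1/(1/25.683+1/2.9) = 2.6058 N/mm; parallel with C: k_eq = 2.6058+10.585 = 13.191 N/mm
F = k_eq·δ = 13.191·33 = 435.29 N

435 N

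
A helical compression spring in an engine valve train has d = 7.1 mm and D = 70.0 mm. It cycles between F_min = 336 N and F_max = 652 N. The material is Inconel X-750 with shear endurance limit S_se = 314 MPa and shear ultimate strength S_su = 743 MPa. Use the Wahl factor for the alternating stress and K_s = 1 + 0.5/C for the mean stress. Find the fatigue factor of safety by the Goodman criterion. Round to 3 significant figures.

1.57

C = D/d = 70.0/7.1 = 9.8592; K_W = (4C−1)/(4C−4)+0.615/C = 1.1470; K_s = 1+0.5/C = 1.0507
F_a = (F_max−F_min)/2 = 158 N; F_m = (F_max+F_min)/2 = 494 N
τ_a = K_W·8F_aD/(πd³) = 1.1470 × 78.69 = 90.26 MPa
τ_m = K_s·8F_mD/(πd³) = 1.0507 × 246.03 = 258.51 MPa
Goodman: 1/n_f = τ_a/S_se + τ_m/S_su = 90.26/314 + 258.51/743 = 0.28745 + 0.34793 = 0.63538
n_f = 1/0.63538 = 1.574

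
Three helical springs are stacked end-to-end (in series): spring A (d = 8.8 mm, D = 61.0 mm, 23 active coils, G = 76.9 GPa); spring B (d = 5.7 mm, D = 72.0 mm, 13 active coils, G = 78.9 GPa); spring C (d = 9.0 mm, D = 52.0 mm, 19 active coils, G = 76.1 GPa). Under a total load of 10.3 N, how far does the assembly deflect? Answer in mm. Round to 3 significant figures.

6.17 mm

k_A = Gd⁴/(8D³N_a) = (76.9×10³)(8.8⁴)/(8·61.0³·23) = 11.042 N/mm
k_B = Gd⁴/(8D³N_a) = (78.9×10³)(5.7⁴)/(8·72.0³·13) = 2.1456 N/mm
k_C = Gd⁴/(8D³N_a) = (76.1×10³)(9.0⁴)/(8·52.0³·19) = 23.362 N/mm
Series: 1/k_eq = 1/11.042 + 1/2.1456 + 1/23.362 = 0.59944; k_eq = 1.6682 N/mm
δ = F/k_eq = 10.3/1.6682 = 6.1743 mm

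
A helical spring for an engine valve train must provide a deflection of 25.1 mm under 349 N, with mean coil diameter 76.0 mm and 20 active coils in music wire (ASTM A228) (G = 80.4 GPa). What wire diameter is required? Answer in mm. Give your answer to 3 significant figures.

Required rate k = F/δ = 349/25.1 = 13.904 N/mm
d = (8D³N_a·k / G)^(1/4) = (8·76.0³·20·13.904 / (80.4×10³))^0.25
  = (12147)^0.25 = 10.4982 mm

10.5 mm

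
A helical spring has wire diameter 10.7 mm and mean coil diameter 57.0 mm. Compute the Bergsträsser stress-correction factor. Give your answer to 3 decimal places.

C = D/d = 57.0/10.7 = 5.3271
K_B = (4C+2)/(4C−3) = 23.308/18.308 = 1.2731

1.273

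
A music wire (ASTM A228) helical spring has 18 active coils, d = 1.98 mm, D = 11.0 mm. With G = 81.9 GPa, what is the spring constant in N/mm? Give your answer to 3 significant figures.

6.57 N/mm

k = Gd⁴/(8D³N_a) = (81.9×10³ × 1.98⁴) / (8 × 11.0³ × 18)
  = 1.25877e+06 / 191664 = 6.5676 N/mm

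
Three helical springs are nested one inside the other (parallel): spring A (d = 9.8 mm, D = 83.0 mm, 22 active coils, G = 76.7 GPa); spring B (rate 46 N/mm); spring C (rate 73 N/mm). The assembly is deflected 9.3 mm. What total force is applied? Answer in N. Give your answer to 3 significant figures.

k_A = Gd⁴/(8D³N_a) = (76.7×10³)(9.8⁴)/(8·83.0³·22) = 7.03 N/mm
Parallel: k_eq = 7.03 + 46 + 73 = 126.03 N/mm
F = k_eq·δ = 126.03·9.3 = 1172.1 N

1170 N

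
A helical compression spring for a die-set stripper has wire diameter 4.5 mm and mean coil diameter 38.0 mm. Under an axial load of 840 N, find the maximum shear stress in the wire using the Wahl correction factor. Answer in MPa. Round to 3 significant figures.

Spring index C = D/d = 38.0/4.5 = 8.4444
K_W = (4C−1)/(4C−4) + 0.615/C = 32.778/29.778 + 0.0728 = 1.1736
τ₀ = 8FD/(πd³) = 8·840·38.0/(π·4.5³) = 255360/286.28 = 892 MPa
τ_max = K·τ₀ = 1.1736 × 892 = 1046.8 MPa

1050 MPa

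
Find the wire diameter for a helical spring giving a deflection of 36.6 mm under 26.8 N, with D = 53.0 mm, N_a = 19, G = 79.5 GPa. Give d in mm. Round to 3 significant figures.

3.80 mm

Required rate k = F/δ = 26.8/36.6 = 0.73224 N/mm
d = (8D³N_a·k / G)^(1/4) = (8·53.0³·19·0.73224 / (79.5×10³))^0.25
  = (208.43)^0.25 = 3.7996 mm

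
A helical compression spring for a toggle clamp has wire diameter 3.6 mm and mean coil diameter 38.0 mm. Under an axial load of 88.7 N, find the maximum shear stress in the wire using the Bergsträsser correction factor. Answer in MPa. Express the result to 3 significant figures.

207 MPa

Spring index C = D/d = 38.0/3.6 = 10.5556
K_B = (4C+2)/(4C−3) = 44.222/39.222 = 1.1275
τ₀ = 8FD/(πd³) = 8·88.7·38.0/(π·3.6³) = 26964.8/146.57 = 183.97 MPa
τ_max = K·τ₀ = 1.1275 × 183.97 = 207.42 MPa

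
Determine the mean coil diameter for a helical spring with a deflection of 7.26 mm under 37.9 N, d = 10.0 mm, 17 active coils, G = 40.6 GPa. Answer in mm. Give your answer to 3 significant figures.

83.0 mm

Required rate k = F/δ = 37.9/7.26 = 5.2204 N/mm
D = (Gd⁴/(8N_a·k))^(1/3) = (40.6×10³·10.0⁴/(8·17·5.2204))^(1/3)
  = (571853)^(1/3) = 83.0032 mm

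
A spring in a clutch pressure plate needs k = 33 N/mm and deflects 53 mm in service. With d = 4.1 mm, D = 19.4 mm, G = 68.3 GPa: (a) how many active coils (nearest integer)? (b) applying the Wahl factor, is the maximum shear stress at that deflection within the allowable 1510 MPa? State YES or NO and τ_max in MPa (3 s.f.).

N_a = Gd⁴/(8D³k) = (68.3×10³)(4.1⁴)/(8·19.4³·33) = 10.01 → N_a = 10
Actual rate k = Gd⁴/(8D³·10) = 33.042 N/mm
Working load F = kδ = 33.042·53 = 1751.2 N
C = 19.4/4.1 = 4.7317; K_W = (4C−1)/(4C−4)+0.615/C = 1.3310
τ_max = K_W·8FD/(πd³) = 1.3310·1255.2 = 1670.7 MPa
τ_max > 1510 MPa → exceeds allowable

(a) 10 coils; (b) NO, τ_max = 1670 MPa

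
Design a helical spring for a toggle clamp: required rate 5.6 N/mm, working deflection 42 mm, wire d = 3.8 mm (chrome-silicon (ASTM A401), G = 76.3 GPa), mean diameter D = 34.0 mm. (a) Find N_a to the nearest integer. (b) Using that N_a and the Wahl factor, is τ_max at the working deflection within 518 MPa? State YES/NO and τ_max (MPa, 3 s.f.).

(a) 9 coils; (b) YES, τ_max = 433 MPa

N_a = Gd⁴/(8D³k) = (76.3×10³)(3.8⁴)/(8·34.0³·5.6) = 9.035 → N_a = 9
Actual rate k = Gd⁴/(8D³·9) = 5.622 N/mm
Working load F = kδ = 5.622·42 = 236.12 N
C = 34.0/3.8 = 8.9474; K_W = (4C−1)/(4C−4)+0.615/C = 1.1631
τ_max = K_W·8FD/(πd³) = 1.1631·372.57 = 433.34 MPa
τ_max ≤ 518 MPa → acceptable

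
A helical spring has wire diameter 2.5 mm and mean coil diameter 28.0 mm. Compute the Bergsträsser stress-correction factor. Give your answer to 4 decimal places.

C = D/d = 28.0/2.5 = 11.2000
K_B = (4C+2)/(4C−3) = 46.800/41.800 = 1.1196

1.1196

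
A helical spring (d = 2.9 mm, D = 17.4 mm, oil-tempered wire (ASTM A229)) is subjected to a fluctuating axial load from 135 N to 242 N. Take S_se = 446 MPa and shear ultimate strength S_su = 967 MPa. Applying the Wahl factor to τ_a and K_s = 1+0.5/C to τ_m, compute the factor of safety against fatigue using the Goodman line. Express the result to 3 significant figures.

C = D/d = 17.4/2.9 = 6.0000; K_W = (4C−1)/(4C−4)+0.615/C = 1.2525; K_s = 1+0.5/C = 1.0833
F_a = (F_max−F_min)/2 = 53.5 N; F_m = (F_max+F_min)/2 = 188.5 N
τ_a = K_W·8F_aD/(πd³) = 1.2525 × 97.196 = 121.74 MPa
τ_m = K_s·8F_mD/(πd³) = 1.0833 × 342.46 = 371 MPa
Goodman: 1/n_f = τ_a/S_se + τ_m/S_su = 121.74/446 + 371/967 = 0.27296 + 0.38366 = 0.65661
n_f = 1/0.65661 = 1.523

1.52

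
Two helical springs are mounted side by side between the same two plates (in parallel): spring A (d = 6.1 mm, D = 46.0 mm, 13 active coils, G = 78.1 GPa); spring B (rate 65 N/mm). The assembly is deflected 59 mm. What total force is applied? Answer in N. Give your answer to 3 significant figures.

k_A = Gd⁴/(8D³N_a) = (78.1×10³)(6.1⁴)/(8·46.0³·13) = 10.682 N/mm
Parallel: k_eq = 10.682 + 65 = 75.682 N/mm
F = k_eq·δ = 75.682·59 = 4465.3 N

4470 N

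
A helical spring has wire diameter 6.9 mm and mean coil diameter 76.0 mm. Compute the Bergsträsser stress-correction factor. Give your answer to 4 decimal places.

1.1218

C = D/d = 76.0/6.9 = 11.0145
K_B = (4C+2)/(4C−3) = 46.058/41.058 = 1.1218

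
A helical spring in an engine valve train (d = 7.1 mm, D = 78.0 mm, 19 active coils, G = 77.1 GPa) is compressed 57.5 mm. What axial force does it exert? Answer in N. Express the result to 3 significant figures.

k = Gd⁴/(8D³N_a) = (77.1×10³)(7.1⁴)/(8·78.0³·19) = 2.7162 N/mm
F = k·δ = 2.7162 × 57.5 = 156.18 N

156 N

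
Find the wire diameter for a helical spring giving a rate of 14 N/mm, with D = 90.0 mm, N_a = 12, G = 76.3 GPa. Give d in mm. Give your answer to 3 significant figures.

d = (8D³N_a·k / G)^(1/4) = (8·90.0³·12·14 / (76.3×10³))^0.25
  = (12841)^0.25 = 10.6451 mm

10.6 mm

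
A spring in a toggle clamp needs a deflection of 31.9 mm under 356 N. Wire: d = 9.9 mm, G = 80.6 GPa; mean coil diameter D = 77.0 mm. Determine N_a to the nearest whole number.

Required rate k = F/δ = 356/31.9 = 11.16 N/mm
N_a = Gd⁴/(8D³k) = (80.6×10³ × 9.9⁴)/(8 × 77.0³ × 11.16)
    = 7.7424e+08 / 4.07588e+07 = 19 → 19 coils

19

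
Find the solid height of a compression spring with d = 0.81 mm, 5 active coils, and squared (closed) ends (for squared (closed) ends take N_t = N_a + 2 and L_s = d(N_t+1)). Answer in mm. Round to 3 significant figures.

squared (closed) ends: N_t = N_a + 2 = 5 + 2 = 7
L_s = d·(N_t+1) = 0.81 × 8 = 6.48 mm

6.48 mm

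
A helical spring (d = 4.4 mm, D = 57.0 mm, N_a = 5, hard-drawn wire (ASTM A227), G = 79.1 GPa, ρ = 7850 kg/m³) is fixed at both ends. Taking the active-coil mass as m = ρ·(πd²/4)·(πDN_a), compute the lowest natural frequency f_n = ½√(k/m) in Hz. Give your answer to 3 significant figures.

96.8 Hz

k = Gd⁴/(8D³N_a) = (79.1×10³)(4.4⁴)/(8·57.0³·5) = 4.0022 N/mm = 4002.2 N/m
Wire length L = πDN_a = π·57.0·5 = 895.35 mm
m = ρ·(πd²/4)·L = 7850 × 15.205×10⁻⁶ m² × 0.89535 m = 0.10687 kg
f_n = ½√(k/m) = 0.5·√(4002.2/0.10687) = 0.5·√(37449) = 96.759 Hz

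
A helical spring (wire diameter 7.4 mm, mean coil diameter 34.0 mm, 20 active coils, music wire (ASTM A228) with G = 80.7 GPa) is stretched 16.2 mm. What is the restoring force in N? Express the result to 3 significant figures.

k = Gd⁴/(8D³N_a) = (80.7×10³)(7.4⁴)/(8·34.0³·20) = 38.481 N/mm
F = k·δ = 38.481 × 16.2 = 623.39 N

623 N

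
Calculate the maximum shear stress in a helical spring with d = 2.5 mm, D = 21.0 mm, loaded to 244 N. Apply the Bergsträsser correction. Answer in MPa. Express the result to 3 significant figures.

972 MPa

Spring index C = D/d = 21.0/2.5 = 8.4000
K_B = (4C+2)/(4C−3) = 35.600/30.600 = 1.1634
τ₀ = 8FD/(πd³) = 8·244·21.0/(π·2.5³) = 40992/49.087 = 835.08 MPa
τ_max = K·τ₀ = 1.1634 × 835.08 = 971.53 MPa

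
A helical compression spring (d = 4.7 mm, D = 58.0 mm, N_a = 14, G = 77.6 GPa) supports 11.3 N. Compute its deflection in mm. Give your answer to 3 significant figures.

6.52 mm

k = Gd⁴/(8D³N_a) = (77.6×10³)(4.7⁴)/(8·58.0³·14) = 1.7328 N/mm
δ = F/k = 11.3 / 1.7328 = 6.5212 mm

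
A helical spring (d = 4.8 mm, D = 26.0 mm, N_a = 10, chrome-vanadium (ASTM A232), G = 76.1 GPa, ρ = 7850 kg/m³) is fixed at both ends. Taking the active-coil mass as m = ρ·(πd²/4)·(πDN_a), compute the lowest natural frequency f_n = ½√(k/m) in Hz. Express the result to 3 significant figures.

k = Gd⁴/(8D³N_a) = (76.1×10³)(4.8⁴)/(8·26.0³·10) = 28.73 N/mm = 28730 N/m
Wire length L = πDN_a = π·26.0·10 = 816.81 mm
m = ρ·(πd²/4)·L = 7850 × 18.096×10⁻⁶ m² × 0.81681 m = 0.11603 kg
f_n = ½√(k/m) = 0.5·√(28730/0.11603) = 0.5·√(2.4761e+05) = 248.8 Hz

249 Hz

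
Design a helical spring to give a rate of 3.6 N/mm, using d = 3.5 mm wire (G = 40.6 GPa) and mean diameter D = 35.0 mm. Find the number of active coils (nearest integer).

N_a = Gd⁴/(8D³k) = (40.6×10³ × 3.5⁴)/(8 × 35.0³ × 3.6)
    = 6.09254e+06 / 1.2348e+06 = 4.934 → 5 coils

5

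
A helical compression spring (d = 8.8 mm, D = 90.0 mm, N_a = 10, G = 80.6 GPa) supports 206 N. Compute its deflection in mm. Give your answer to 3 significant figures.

k = Gd⁴/(8D³N_a) = (80.6×10³)(8.8⁴)/(8·90.0³·10) = 8.288 N/mm
δ = F/k = 206 / 8.288 = 24.855 mm

24.9 mm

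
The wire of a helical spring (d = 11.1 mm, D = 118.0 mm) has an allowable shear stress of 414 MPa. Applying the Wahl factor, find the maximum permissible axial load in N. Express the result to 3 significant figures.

1660 N

C = D/d = 118.0/11.1 = 10.6306
K_W = (4C−1)/(4C−4) + 0.615/C = 41.523/38.523 + 0.0579 = 1.1357
τ_max = K·8FD/(πd³) → F_max = τ_allow·πd³/(8DK)
F_max = 414·π·11.1³/(8·118.0·1.1357) = 1.7788e+06/1072.1 = 1659.1 N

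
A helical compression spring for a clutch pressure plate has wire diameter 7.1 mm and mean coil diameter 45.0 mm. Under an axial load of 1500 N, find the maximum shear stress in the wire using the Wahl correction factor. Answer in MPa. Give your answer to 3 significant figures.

594 MPa

Spring index C = D/d = 45.0/7.1 = 6.3380
K_W = (4C−1)/(4C−4) + 0.615/C = 24.352/21.352 + 0.0970 = 1.2375
τ₀ = 8FD/(πd³) = 8·1500·45.0/(π·7.1³) = 540000/1124.4 = 480.25 MPa
τ_max = K·τ₀ = 1.2375 × 480.25 = 594.33 MPa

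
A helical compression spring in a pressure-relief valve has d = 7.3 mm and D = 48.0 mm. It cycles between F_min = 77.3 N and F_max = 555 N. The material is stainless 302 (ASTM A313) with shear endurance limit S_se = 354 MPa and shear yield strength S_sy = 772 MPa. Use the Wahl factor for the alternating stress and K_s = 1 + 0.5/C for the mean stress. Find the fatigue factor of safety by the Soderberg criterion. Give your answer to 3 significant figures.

C = D/d = 48.0/7.3 = 6.5753; K_W = (4C−1)/(4C−4)+0.615/C = 1.2281; K_s = 1+0.5/C = 1.0760
F_a = (F_max−F_min)/2 = 238.85 N; F_m = (F_max+F_min)/2 = 316.15 N
τ_a = K_W·8F_aD/(πd³) = 1.2281 × 75.048 = 92.163 MPa
τ_m = K_s·8F_mD/(πd³) = 1.0760 × 99.336 = 106.89 MPa
Soderberg: 1/n_f = τ_a/S_se + τ_m/S_sy = 92.163/354 + 106.89/772 = 0.26035 + 0.13846 = 0.3988
n_f = 1/0.3988 = 2.507

2.51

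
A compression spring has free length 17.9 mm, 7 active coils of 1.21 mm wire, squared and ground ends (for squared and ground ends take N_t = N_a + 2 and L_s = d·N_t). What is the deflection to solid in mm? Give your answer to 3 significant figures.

7.01 mm

N_t = 9; L_s = 1.21·9 = 10.89 mm
δ_solid = L₀ − L_s = 17.9 − 10.89 = 7.01 mm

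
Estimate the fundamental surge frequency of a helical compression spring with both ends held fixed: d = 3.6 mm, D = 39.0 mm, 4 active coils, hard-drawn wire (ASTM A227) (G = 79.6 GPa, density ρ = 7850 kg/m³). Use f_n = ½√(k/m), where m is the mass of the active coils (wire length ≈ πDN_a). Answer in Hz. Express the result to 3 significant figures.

k = Gd⁴/(8D³N_a) = (79.6×10³)(3.6⁴)/(8·39.0³·4) = 7.0434 N/mm = 7043.4 N/m
Wire length L = πDN_a = π·39.0·4 = 490.09 mm
m = ρ·(πd²/4)·L = 7850 × 10.179×10⁻⁶ m² × 0.49009 m = 0.03916 kg
f_n = ½√(k/m) = 0.5·√(7043.4/0.03916) = 0.5·√(1.7986e+05) = 212.05 Hz

212 Hz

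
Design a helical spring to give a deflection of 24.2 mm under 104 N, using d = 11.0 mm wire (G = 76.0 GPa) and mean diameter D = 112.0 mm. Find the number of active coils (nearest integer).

23

Required rate k = F/δ = 104/24.2 = 4.2975 N/mm
N_a = Gd⁴/(8D³k) = (76.0×10³ × 11.0⁴)/(8 × 112.0³ × 4.2975)
    = 1.11272e+09 / 4.83017e+07 = 23.04 → 23 coils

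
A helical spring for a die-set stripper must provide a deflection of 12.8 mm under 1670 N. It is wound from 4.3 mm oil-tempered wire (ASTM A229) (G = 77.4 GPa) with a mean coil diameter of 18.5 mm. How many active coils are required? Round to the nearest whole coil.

4

Required rate k = F/δ = 1670/12.8 = 130.47 N/mm
N_a = Gd⁴/(8D³k) = (77.4×10³ × 4.3⁴)/(8 × 18.5³ × 130.47)
    = 2.64615e+07 / 6.60863e+06 = 4.004 → 4 coils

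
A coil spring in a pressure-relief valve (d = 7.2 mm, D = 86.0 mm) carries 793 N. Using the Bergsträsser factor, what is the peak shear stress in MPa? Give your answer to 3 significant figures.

517 MPa

Spring index C = D/d = 86.0/7.2 = 11.9444
K_B = (4C+2)/(4C−3) = 49.778/44.778 = 1.1117
τ₀ = 8FD/(πd³) = 8·793·86.0/(π·7.2³) = 545584/1172.6 = 465.28 MPa
τ_max = K·τ₀ = 1.1117 × 465.28 = 517.23 MPa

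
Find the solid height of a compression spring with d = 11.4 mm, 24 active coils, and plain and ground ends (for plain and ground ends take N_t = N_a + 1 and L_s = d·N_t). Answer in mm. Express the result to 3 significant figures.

plain and ground ends: N_t = N_a + 1 = 24 + 1 = 25
L_s = d·N_t = 11.4 × 25 = 285 mm

285 mm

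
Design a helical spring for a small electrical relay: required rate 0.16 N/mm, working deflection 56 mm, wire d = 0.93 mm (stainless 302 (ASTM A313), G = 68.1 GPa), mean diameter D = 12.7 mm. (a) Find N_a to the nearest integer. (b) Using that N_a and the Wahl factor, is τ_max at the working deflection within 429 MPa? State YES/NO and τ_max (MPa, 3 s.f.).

N_a = Gd⁴/(8D³k) = (68.1×10³)(0.93⁴)/(8·12.7³·0.16) = 19.43 → N_a = 19
Actual rate k = Gd⁴/(8D³·19) = 0.16362 N/mm
Working load F = kδ = 0.16362·56 = 9.1625 N
C = 12.7/0.93 = 13.6559; K_W = (4C−1)/(4C−4)+0.615/C = 1.1043
τ_max = K_W·8FD/(πd³) = 1.1043·368.39 = 406.81 MPa
τ_max ≤ 429 MPa → acceptable

(a) 19 coils; (b) YES, τ_max = 407 MPa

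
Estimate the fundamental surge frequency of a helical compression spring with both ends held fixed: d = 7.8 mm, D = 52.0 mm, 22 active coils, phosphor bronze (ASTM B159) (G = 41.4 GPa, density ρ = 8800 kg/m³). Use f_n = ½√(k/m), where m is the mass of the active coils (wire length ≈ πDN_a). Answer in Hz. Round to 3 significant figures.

k = Gd⁴/(8D³N_a) = (41.4×10³)(7.8⁴)/(8·52.0³·22) = 6.1924 N/mm = 6192.4 N/m
Wire length L = πDN_a = π·52.0·22 = 3594 mm
m = ρ·(πd²/4)·L = 8800 × 47.784×10⁻⁶ m² × 3.594 m = 1.5113 kg
f_n = ½√(k/m) = 0.5·√(6192.4/1.5113) = 0.5·√(4097.5) = 32.006 Hz

32.0 Hz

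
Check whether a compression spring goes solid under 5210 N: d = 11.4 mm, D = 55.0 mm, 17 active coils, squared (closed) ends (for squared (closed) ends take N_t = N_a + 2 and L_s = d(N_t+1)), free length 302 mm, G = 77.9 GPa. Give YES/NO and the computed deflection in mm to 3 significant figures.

k = Gd⁴/(8D³N_a) = (77.9×10³)(11.4⁴)/(8·55.0³·17) = 58.147 N/mm
N_t = 19; L_s = 11.4·20 = 228 mm; δ_solid = L₀ − L_s = 302 − 228 = 74 mm
δ = F/k = 5210/58.147 = 89.6 mm
δ ≥ δ_solid → spring goes solid

YES, δ = 89.6 mm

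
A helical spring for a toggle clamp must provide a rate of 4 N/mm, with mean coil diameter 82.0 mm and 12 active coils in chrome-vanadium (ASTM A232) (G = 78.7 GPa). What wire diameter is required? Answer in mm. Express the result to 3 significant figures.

d = (8D³N_a·k / G)^(1/4) = (8·82.0³·12·4 / (78.7×10³))^0.25
  = (2690.3)^0.25 = 7.2019 mm

7.20 mm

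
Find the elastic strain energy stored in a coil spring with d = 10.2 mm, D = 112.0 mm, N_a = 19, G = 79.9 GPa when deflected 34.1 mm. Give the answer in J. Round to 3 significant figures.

k = Gd⁴/(8D³N_a) = (79.9×10³)(10.2⁴)/(8·112.0³·19) = 4.05 N/mm
U = ½kδ² = 0.5 × 4.05 × 34.1² = 2354.7 N·mm = 2.3547 J

2.35 J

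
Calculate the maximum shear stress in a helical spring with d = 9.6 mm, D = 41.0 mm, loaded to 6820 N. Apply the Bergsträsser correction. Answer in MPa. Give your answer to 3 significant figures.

1090 MPa

Spring index C = D/d = 41.0/9.6 = 4.2708
K_B = (4C+2)/(4C−3) = 19.083/14.083 = 1.3550
τ₀ = 8FD/(πd³) = 8·6820·41.0/(π·9.6³) = 2.23696e+06/2779.5 = 804.81 MPa
τ_max = K·τ₀ = 1.3550 × 804.81 = 1090.5 MPa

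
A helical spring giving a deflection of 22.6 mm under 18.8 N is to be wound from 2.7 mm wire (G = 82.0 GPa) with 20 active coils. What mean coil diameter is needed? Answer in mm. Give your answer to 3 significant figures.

Required rate k = F/δ = 18.8/22.6 = 0.83186 N/mm
D = (Gd⁴/(8N_a·k))^(1/3) = (82.0×10³·2.7⁴/(8·20·0.83186))^(1/3)
  = (32741.6)^(1/3) = 31.9914 mm

32.0 mm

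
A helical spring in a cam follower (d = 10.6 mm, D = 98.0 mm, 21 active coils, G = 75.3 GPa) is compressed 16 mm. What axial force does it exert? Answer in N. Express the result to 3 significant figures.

96.2 N

k = Gd⁴/(8D³N_a) = (75.3×10³)(10.6⁴)/(8·98.0³·21) = 6.0122 N/mm
F = k·δ = 6.0122 × 16 = 96.195 N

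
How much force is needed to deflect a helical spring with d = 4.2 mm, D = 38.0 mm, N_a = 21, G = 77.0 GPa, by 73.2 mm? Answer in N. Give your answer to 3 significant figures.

k = Gd⁴/(8D³N_a) = (77.0×10³)(4.2⁴)/(8·38.0³·21) = 2.5991 N/mm
F = k·δ = 2.5991 × 73.2 = 190.26 N

190 N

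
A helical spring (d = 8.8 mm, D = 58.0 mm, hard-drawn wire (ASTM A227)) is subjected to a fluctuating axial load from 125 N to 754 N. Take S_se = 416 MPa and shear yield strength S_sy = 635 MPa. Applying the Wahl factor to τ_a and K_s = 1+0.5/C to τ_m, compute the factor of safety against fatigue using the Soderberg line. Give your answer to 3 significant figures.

C = D/d = 58.0/8.8 = 6.5909; K_W = (4C−1)/(4C−4)+0.615/C = 1.2275; K_s = 1+0.5/C = 1.0759
F_a = (F_max−F_min)/2 = 314.5 N; F_m = (F_max+F_min)/2 = 439.5 N
τ_a = K_W·8F_aD/(πd³) = 1.2275 × 68.162 = 83.666 MPa
τ_m = K_s·8F_mD/(πd³) = 1.0759 × 95.253 = 102.48 MPa
Soderberg: 1/n_f = τ_a/S_se + τ_m/S_sy = 83.666/416 + 102.48/635 = 0.20112 + 0.16138 = 0.3625
n_f = 1/0.3625 = 2.759

2.76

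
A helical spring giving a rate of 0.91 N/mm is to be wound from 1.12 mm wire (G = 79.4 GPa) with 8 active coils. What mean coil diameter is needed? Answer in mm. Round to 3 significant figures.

12.9 mm

D = (Gd⁴/(8N_a·k))^(1/3) = (79.4×10³·1.12⁴/(8·8·0.91))^(1/3)
  = (2145.22)^(1/3) = 12.8971 mm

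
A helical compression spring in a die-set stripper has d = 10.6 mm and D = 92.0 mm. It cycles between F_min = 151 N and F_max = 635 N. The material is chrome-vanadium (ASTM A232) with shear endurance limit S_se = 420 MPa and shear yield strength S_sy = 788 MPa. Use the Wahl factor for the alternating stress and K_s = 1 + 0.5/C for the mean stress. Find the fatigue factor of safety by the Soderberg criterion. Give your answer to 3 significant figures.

4.23

C = D/d = 92.0/10.6 = 8.6792; K_W = (4C−1)/(4C−4)+0.615/C = 1.1685; K_s = 1+0.5/C = 1.0576
F_a = (F_max−F_min)/2 = 242 N; F_m = (F_max+F_min)/2 = 393 N
τ_a = K_W·8F_aD/(πd³) = 1.1685 × 47.602 = 55.624 MPa
τ_m = K_s·8F_mD/(πd³) = 1.0576 × 77.304 = 81.758 MPa
Soderberg: 1/n_f = τ_a/S_se + τ_m/S_sy = 55.624/420 + 81.758/788 = 0.13244 + 0.10375 = 0.23619
n_f = 1/0.23619 = 4.234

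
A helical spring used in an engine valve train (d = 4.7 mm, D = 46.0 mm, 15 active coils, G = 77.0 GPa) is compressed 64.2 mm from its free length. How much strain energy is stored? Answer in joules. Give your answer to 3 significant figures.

6.63 J

k = Gd⁴/(8D³N_a) = (77.0×10³)(4.7⁴)/(8·46.0³·15) = 3.2168 N/mm
U = ½kδ² = 0.5 × 3.2168 × 64.2² = 6629.3 N·mm = 6.6293 J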